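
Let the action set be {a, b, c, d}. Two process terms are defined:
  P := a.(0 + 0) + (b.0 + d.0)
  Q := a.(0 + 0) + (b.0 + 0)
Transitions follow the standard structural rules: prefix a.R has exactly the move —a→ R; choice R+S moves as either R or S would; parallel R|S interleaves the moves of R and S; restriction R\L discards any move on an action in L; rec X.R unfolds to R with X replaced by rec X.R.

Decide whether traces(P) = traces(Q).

traces(P) ≠ traces(Q) — witness ⟨d⟩

LTS(P): 3 reachable states
  p0 = a.(0 + 0) + (b.0 + d.0) → --a--▸ p1, --b--▸ p2, --d--▸ p2
  p1 = 0 + 0 → (no moves)
  p2 = 0 → (no moves)
LTS(Q): 3 reachable states
  q0 = a.(0 + 0) + (b.0 + 0) → --a--▸ q1, --b--▸ q2
  q1 = 0 + 0 → (no moves)
  q2 = 0 → (no moves)
Run σ = ⟨d⟩ on P: start {p0}
  step 1 (d): {p2}
  ✓ P
Run σ = ⟨d⟩ on Q: start {q0}
  step 1 (d): ∅ (Q stuck)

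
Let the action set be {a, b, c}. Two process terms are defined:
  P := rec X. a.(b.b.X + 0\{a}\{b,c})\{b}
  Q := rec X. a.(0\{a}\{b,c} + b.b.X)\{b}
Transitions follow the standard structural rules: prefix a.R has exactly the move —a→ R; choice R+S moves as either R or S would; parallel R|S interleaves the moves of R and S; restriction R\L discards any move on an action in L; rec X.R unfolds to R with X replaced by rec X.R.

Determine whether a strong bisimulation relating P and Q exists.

LTS(P): 2 reachable states
  m0 = rec X. a.(b.b.X + 0\{a}\{b,c})\{b} | -a-> m1
  m1 = (b.b.(rec X. a.(b.b.X + 0\{a}\{b,c})\{b}) + 0\{a}\{b,c})\{b} | ·
LTS(Q): 2 reachable states
  n0 = rec X. a.(0\{a}\{b,c} + b.b.X)\{b} | -a-> n1
  n1 = (0\{a}\{b,c} + b.b.(rec X. a.(0\{a}\{b,c} + b.b.X)\{b}))\{b} | ·
Coarsest stable partition (strong bisimilarity classes):
  B0 = {m0, n0}
  B1 = {m1, n1}
m0 ∈ B0, n0 ∈ B0 → same block

YES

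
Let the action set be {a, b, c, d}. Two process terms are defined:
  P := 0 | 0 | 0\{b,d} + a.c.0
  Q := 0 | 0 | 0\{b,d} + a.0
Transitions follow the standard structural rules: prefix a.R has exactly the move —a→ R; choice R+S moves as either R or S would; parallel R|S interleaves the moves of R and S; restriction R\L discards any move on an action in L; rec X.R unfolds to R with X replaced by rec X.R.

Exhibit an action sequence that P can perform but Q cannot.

P's transition system — 3 states:
  u0 = 0 | 0 | 0\{b,d} + a.c.0 ⊢ =a=> u1
  u1 = c.0 ⊢ =c=> u2
  u2 = 0 ⊢ ·
Q's transition system — 2 states:
  v0 = 0 | 0 | 0\{b,d} + a.0 ⊢ =a=> v1
  v1 = 0 ⊢ ·
Executing ac from P (initial set {u0}):
  step 1 (a): {u1}
  step 2 (c): {u2}
  P completes σ.
Executing ac from Q (initial set {v0}):
  step 1 (a): {v1}
  step 2 (c): no successor for Q

ac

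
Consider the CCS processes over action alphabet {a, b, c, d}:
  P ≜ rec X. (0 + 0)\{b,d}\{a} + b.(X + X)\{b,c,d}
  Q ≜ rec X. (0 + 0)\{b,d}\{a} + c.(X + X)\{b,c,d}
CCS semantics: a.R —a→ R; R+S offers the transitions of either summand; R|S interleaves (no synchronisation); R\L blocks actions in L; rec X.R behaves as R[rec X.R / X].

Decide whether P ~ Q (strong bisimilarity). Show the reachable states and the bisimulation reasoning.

P's transition system — 2 states:
  m0 = rec X. (0 + 0)\{b,d}\{a} + b.(X + X)\{b,c,d} :: =b=> m1
  m1 = ((rec X. (0 + 0)\{b,d}\{a} + b.(X + X)\{b,c,d}) + (rec X. (0 + 0)\{b,d}\{a} + b.(X + X)\{b,c,d}))\{b,c,d} :: deadlocked
Q's transition system — 2 states:
  n0 = rec X. (0 + 0)\{b,d}\{a} + c.(X + X)\{b,c,d} :: =c=> n1
  n1 = ((rec X. (0 + 0)\{b,d}\{a} + c.(X + X)\{b,c,d}) + (rec X. (0 + 0)\{b,d}\{a} + c.(X + X)\{b,c,d}))\{b,c,d} :: deadlocked
Bisimilarity quotient blocks:
  B0 = {m0}
  B1 = {m1, n1}
  B2 = {n0}
m0 ∈ B0, n0 ∈ B2 → different blocks

not bisimilar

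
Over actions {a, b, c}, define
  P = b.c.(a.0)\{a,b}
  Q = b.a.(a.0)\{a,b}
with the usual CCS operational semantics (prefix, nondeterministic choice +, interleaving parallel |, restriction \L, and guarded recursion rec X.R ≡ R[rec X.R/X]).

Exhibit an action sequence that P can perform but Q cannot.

Reachable graph of P (3 states):
  m0 = b.c.(a.0)\{a,b} → --b--▸ m1
  m1 = c.(a.0)\{a,b} → --c--▸ m2
  m2 = (a.0)\{a,b} → (no moves)
Reachable graph of Q (3 states):
  n0 = b.a.(a.0)\{a,b} → --b--▸ n1
  n1 = a.(a.0)\{a,b} → --a--▸ n2
  n2 = (a.0)\{a,b} → (no moves)
Executing bc from P (initial set {m0}):
  [1] b ⇒ {m1}
  [2] c ⇒ {m2}
  P completes σ.
Executing bc from Q (initial set {n0}):
  [1] b ⇒ {n1}
  [2] c ⇒ ∅  — Q cannot continue

bc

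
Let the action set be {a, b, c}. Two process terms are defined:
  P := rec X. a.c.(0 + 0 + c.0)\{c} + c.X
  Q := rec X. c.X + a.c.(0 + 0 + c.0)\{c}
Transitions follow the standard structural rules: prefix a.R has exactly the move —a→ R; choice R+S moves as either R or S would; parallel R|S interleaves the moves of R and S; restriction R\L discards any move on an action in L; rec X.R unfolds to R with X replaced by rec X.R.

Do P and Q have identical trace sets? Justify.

trace-equivalent

P's transition system — 3 states:
  p0 = rec X. a.c.(0 + 0 + c.0)\{c} + c.X ⊢ =a=> p1, =c=> p0
  p1 = c.(0 + 0 + c.0)\{c} ⊢ =c=> p2
  p2 = (0 + 0 + c.0)\{c} ⊢ deadlocked
Q's transition system — 3 states:
  q0 = rec X. c.X + a.c.(0 + 0 + c.0)\{c} ⊢ =a=> q1, =c=> q0
  q1 = c.(0 + 0 + c.0)\{c} ⊢ =c=> q2
  q2 = (0 + 0 + c.0)\{c} ⊢ deadlocked
Partition-refinement fixed point:
  B0 = {p0, q0}
  B1 = {p1, q1}
  B2 = {p2, q2}
p0 ∈ B0, q0 ∈ B0 → same block
Bisimilar ⇒ trace-equivalent.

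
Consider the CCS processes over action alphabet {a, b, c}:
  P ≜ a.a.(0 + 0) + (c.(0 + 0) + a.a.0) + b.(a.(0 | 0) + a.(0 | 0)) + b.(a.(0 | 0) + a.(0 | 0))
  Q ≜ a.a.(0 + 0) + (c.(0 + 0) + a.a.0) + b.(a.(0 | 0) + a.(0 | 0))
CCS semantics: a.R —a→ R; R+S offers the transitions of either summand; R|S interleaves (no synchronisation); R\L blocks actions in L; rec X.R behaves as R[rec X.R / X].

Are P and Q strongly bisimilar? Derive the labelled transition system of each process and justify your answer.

bisimilar

P's transition system — 7 states:
  s0 = a.a.(0 + 0) + (c.(0 + 0) + a.a.0) + b.(a.(0 | 0) + a.(0 | 0)) + b.(a.(0 | 0) + a.(0 | 0)) | --a--▸ s1, --a--▸ s2, --b--▸ s3, --c--▸ s4
  s1 = a.(0 + 0) | --a--▸ s4
  s2 = a.0 | --a--▸ s5
  s3 = a.(0 | 0) + a.(0 | 0) | --a--▸ s6
  s4 = 0 + 0 | deadlocked
  s5 = 0 | deadlocked
  s6 = 0 | 0 | deadlocked
Q's transition system — 7 states:
  t0 = a.a.(0 + 0) + (c.(0 + 0) + a.a.0) + b.(a.(0 | 0) + a.(0 | 0)) | --a--▸ t1, --a--▸ t2, --b--▸ t3, --c--▸ t4
  t1 = a.(0 + 0) | --a--▸ t4
  t2 = a.0 | --a--▸ t5
  t3 = a.(0 | 0) + a.(0 | 0) | --a--▸ t6
  t4 = 0 + 0 | deadlocked
  t5 = 0 | deadlocked
  t6 = 0 | 0 | deadlocked
Coarsest stable partition (strong bisimilarity classes):
  B0 = {s0, t0}
  B1 = {s1, s2, s3, t1, t2, t3}
  B2 = {s4, s5, s6, t4, t5, t6}
s0 ∈ B0, t0 ∈ B0 → same block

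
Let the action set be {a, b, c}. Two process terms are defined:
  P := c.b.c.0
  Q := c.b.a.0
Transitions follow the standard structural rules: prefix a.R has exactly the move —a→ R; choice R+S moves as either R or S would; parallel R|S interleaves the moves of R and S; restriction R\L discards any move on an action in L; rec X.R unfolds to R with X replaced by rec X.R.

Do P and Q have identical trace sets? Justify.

trace-distinct — witness ⟨cbc⟩

Reachable graph of P (4 states):
  m0 = c.b.c.0 ⊢ ··c··> m1
  m1 = b.c.0 ⊢ ··b··> m2
  m2 = c.0 ⊢ ··c··> m3
  m3 = 0 ⊢ stopped
Reachable graph of Q (4 states):
  n0 = c.b.a.0 ⊢ ··c··> n1
  n1 = b.a.0 ⊢ ··b··> n2
  n2 = a.0 ⊢ ··a··> n3
  n3 = 0 ⊢ stopped
Run σ = ⟨cbc⟩ on P: start {m0}
  after c @ step 1: {m1}
  after b @ step 2: {m2}
  after c @ step 3: {m3}
  ✓ P
Run σ = ⟨cbc⟩ on Q: start {n0}
  after c @ step 1: {n1}
  after b @ step 2: {n2}
  after c @ step 3: ∅ (Q stuck)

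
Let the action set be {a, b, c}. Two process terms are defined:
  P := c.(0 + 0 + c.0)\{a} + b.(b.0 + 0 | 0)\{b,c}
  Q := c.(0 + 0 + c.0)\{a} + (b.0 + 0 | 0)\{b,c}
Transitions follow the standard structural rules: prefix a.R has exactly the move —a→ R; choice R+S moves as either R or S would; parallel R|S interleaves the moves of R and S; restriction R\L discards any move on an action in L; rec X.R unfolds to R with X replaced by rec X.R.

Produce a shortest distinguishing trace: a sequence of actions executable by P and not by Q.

P's transition system — 4 states:
  u0 = c.(0 + 0 + c.0)\{a} + b.(b.0 + 0 | 0)\{b,c} ⊢ ··b··> u1, ··c··> u2
  u1 = (b.0 + 0 | 0)\{b,c} ⊢ ·
  u2 = (0 + 0 + c.0)\{a} ⊢ ··c··> u3
  u3 = 0\{a} ⊢ ·
Q's transition system — 3 states:
  v0 = c.(0 + 0 + c.0)\{a} + (b.0 + 0 | 0)\{b,c} ⊢ ··c··> v1
  v1 = (0 + 0 + c.0)\{a} ⊢ ··c··> v2
  v2 = 0\{a} ⊢ ·
Trace ⟨b⟩ through P, begin at {u0}:
  step 1 (b): {u1}
  P completes σ.
Trace ⟨b⟩ through Q, begin at {v0}:
  step 1 (b): no successor for Q

b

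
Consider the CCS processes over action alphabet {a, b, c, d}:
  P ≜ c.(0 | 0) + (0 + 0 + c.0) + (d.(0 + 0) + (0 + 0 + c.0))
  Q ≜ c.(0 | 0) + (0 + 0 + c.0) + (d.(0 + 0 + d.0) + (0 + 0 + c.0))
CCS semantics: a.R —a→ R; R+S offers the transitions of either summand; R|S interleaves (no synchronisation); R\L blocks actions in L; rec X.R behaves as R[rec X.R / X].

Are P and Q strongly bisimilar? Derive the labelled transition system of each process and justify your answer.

P ≁ Q

Reachable graph of P (4 states):
  s0 = c.(0 | 0) + (0 + 0 + c.0) + (d.(0 + 0) + (0 + 0 + c.0)) | —c→ s1, —c→ s2, —d→ s3
  s1 = 0 | deadlocked
  s2 = 0 | 0 | deadlocked
  s3 = 0 + 0 | deadlocked
Reachable graph of Q (4 states):
  t0 = c.(0 | 0) + (0 + 0 + c.0) + (d.(0 + 0 + d.0) + (0 + 0 + c.0)) | —c→ t1, —c→ t2, —d→ t3
  t1 = 0 | deadlocked
  t2 = 0 | 0 | deadlocked
  t3 = 0 + 0 + d.0 | —d→ t1
Bisimilarity quotient blocks:
  B0 = {s0}
  B1 = {s1, s2, s3, t1, t2}
  B2 = {t0}
  B3 = {t3}
s0 ∈ B0, t0 ∈ B2 → different blocks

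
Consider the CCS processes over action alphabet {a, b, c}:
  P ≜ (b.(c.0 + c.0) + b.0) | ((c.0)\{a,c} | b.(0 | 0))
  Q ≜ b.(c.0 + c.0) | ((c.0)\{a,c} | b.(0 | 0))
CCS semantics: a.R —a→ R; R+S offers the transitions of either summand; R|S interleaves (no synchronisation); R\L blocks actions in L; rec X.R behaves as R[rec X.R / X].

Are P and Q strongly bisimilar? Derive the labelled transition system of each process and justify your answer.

Reachable graph of P (6 states):
  p0 = (b.(c.0 + c.0) + b.0) | ((c.0)\{a,c} | b.(0 | 0)) :: =b=> p1, =b=> p2, =b=> p3
  p1 = (b.(c.0 + c.0) + b.0) | ((c.0)\{a,c} | (0 | 0)) :: =b=> p4, =b=> p5
  p2 = (c.0 + c.0) | ((c.0)\{a,c} | b.(0 | 0)) :: =b=> p4, =c=> p3
  p3 = 0 | ((c.0)\{a,c} | b.(0 | 0)) :: =b=> p5
  p4 = (c.0 + c.0) | ((c.0)\{a,c} | (0 | 0)) :: =c=> p5
  p5 = 0 | ((c.0)\{a,c} | (0 | 0)) :: deadlocked
Reachable graph of Q (6 states):
  q0 = b.(c.0 + c.0) | ((c.0)\{a,c} | b.(0 | 0)) :: =b=> q1, =b=> q2
  q1 = (c.0 + c.0) | ((c.0)\{a,c} | b.(0 | 0)) :: =b=> q3, =c=> q4
  q2 = b.(c.0 + c.0) | ((c.0)\{a,c} | (0 | 0)) :: =b=> q3
  q3 = (c.0 + c.0) | ((c.0)\{a,c} | (0 | 0)) :: =c=> q5
  q4 = 0 | ((c.0)\{a,c} | b.(0 | 0)) :: =b=> q5
  q5 = 0 | ((c.0)\{a,c} | (0 | 0)) :: deadlocked
Partition-refinement fixed point:
  B0 = {p0}
  B1 = {p2, q1}
  B2 = {p3, q4}
  B3 = {p5, q5}
  B4 = {p4, q3}
  B5 = {p1}
  B6 = {q0}
  B7 = {q2}
p0 ∈ B0, q0 ∈ B6 → different blocks

P ≁ Q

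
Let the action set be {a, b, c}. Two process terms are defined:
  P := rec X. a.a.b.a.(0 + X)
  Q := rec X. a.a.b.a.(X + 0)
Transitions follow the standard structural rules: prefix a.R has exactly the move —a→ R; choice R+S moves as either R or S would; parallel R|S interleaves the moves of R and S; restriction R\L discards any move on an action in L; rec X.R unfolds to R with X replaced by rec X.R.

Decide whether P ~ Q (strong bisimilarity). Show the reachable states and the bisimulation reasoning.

P ~ Q

P's transition system — 5 states:
  u0 = rec X. a.a.b.a.(0 + X) has moves -a-> u1
  u1 = a.b.a.(0 + (rec X. a.a.b.a.(0 + X))) has moves -a-> u2
  u2 = b.a.(0 + (rec X. a.a.b.a.(0 + X))) has moves -b-> u3
  u3 = a.(0 + (rec X. a.a.b.a.(0 + X))) has moves -a-> u4
  u4 = 0 + (rec X. a.a.b.a.(0 + X)) has moves -a-> u1
Q's transition system — 5 states:
  v0 = rec X. a.a.b.a.(X + 0) has moves -a-> v1
  v1 = a.b.a.((rec X. a.a.b.a.(X + 0)) + 0) has moves -a-> v2
  v2 = b.a.((rec X. a.a.b.a.(X + 0)) + 0) has moves -b-> v3
  v3 = a.((rec X. a.a.b.a.(X + 0)) + 0) has moves -a-> v4
  v4 = (rec X. a.a.b.a.(X + 0)) + 0 has moves -a-> v1
Coarsest stable partition (strong bisimilarity classes):
  B0 = {u0, u4, v0, v4}
  B1 = {u1, v1}
  B2 = {u2, v2}
  B3 = {u3, v3}
u0 ∈ B0, v0 ∈ B0 → same block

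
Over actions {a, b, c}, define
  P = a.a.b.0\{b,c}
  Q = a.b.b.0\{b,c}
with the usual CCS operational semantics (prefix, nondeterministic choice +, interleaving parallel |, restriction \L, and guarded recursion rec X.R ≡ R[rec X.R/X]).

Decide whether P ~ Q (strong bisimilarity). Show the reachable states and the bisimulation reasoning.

Reachable graph of P (4 states):
  p0 = a.a.b.0\{b,c} | —a→ p1
  p1 = a.b.0\{b,c} | —a→ p2
  p2 = b.0\{b,c} | —b→ p3
  p3 = 0\{b,c} | ∅
Reachable graph of Q (4 states):
  q0 = a.b.b.0\{b,c} | —a→ q1
  q1 = b.b.0\{b,c} | —b→ q2
  q2 = b.0\{b,c} | —b→ q3
  q3 = 0\{b,c} | ∅
Bisimilarity quotient blocks:
  B0 = {p0}
  B1 = {p1}
  B2 = {p2, q2}
  B3 = {p3, q3}
  B4 = {q0}
  B5 = {q1}
p0 ∈ B0, q0 ∈ B4 → different blocks

P ≁ Q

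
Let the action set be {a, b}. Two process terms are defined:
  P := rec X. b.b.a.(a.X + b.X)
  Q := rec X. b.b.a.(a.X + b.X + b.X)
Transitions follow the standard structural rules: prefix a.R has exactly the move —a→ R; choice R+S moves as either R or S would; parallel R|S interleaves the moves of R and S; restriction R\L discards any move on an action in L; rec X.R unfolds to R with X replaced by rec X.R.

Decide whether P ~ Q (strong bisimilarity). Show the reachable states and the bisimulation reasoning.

YES

Reachable graph of P (4 states):
  p0 = rec X. b.b.a.(a.X + b.X) | —b→ p1
  p1 = b.a.(a.(rec X. b.b.a.(a.X + b.X)) + b.(rec X. b.b.a.(a.X + b.X))) | —b→ p2
  p2 = a.(a.(rec X. b.b.a.(a.X + b.X)) + b.(rec X. b.b.a.(a.X + b.X))) | —a→ p3
  p3 = a.(rec X. b.b.a.(a.X + b.X)) + b.(rec X. b.b.a.(a.X + b.X)) | —a→ p0, —b→ p0
Reachable graph of Q (4 states):
  q0 = rec X. b.b.a.(a.X + b.X + b.X) | —b→ q1
  q1 = b.a.(a.(rec X. b.b.a.(a.X + b.X + b.X)) + b.(rec X. b.b.a.(a.X + b.X + b.X)) + b.(rec X. b.b.a.(a.X + b.X + b.X))) | —b→ q2
  q2 = a.(a.(rec X. b.b.a.(a.X + b.X + b.X)) + b.(rec X. b.b.a.(a.X + b.X + b.X)) + b.(rec X. b.b.a.(a.X + b.X + b.X))) | —a→ q3
  q3 = a.(rec X. b.b.a.(a.X + b.X + b.X)) + b.(rec X. b.b.a.(a.X + b.X + b.X)) + b.(rec X. b.b.a.(a.X + b.X + b.X)) | —a→ q0, —b→ q0
Bisimilarity quotient blocks:
  B0 = {p0, q0}
  B1 = {p1, q1}
  B2 = {p2, q2}
  B3 = {p3, q3}
p0 ∈ B0, q0 ∈ B0 → same block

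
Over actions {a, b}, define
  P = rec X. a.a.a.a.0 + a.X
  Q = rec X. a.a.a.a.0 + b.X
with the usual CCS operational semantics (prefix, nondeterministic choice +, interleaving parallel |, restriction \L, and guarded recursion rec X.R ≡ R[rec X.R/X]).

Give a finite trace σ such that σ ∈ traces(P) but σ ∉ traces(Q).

aaaaa

Reachable graph of P (5 states):
  p0 = rec X. a.a.a.a.0 + a.X ⊢ --a--▸ p0, --a--▸ p1
  p1 = a.a.a.0 ⊢ --a--▸ p2
  p2 = a.a.0 ⊢ --a--▸ p3
  p3 = a.0 ⊢ --a--▸ p4
  p4 = 0 ⊢ (no moves)
Reachable graph of Q (5 states):
  q0 = rec X. a.a.a.a.0 + b.X ⊢ --a--▸ q1, --b--▸ q0
  q1 = a.a.a.0 ⊢ --a--▸ q2
  q2 = a.a.0 ⊢ --a--▸ q3
  q3 = a.0 ⊢ --a--▸ q4
  q4 = 0 ⊢ (no moves)
Executing aaaaa from P (initial set {p0}):
  step 1 (a): {p0, p1}
  step 2 (a): {p0, p1, p2}
  step 3 (a): {p0, p1, p2, p3}
  step 4 (a): {p0, p1, p2, p3, p4}
  step 5 (a): {p0, p1, p2, p3, p4}
  ✓ P
Executing aaaaa from Q (initial set {q0}):
  step 1 (a): {q1}
  step 2 (a): {q2}
  step 3 (a): {q3}
  step 4 (a): {q4}
  step 5 (a): no successor for Q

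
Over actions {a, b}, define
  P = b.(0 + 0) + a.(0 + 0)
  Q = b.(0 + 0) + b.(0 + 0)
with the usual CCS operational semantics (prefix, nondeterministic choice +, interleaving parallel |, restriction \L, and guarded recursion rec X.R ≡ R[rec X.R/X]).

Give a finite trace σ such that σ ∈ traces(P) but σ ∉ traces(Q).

P's transition system — 2 states:
  p0 = b.(0 + 0) + a.(0 + 0) | —a→ p1, —b→ p1
  p1 = 0 + 0 | (no moves)
Q's transition system — 2 states:
  q0 = b.(0 + 0) + b.(0 + 0) | —b→ q1
  q1 = 0 + 0 | (no moves)
Trace ⟨a⟩ through P, begin at {p0}:
  step 1 (a): {p1}
  — P admits the full trace.
Trace ⟨a⟩ through Q, begin at {q0}:
  step 1 (a): ∅  — Q cannot continue

a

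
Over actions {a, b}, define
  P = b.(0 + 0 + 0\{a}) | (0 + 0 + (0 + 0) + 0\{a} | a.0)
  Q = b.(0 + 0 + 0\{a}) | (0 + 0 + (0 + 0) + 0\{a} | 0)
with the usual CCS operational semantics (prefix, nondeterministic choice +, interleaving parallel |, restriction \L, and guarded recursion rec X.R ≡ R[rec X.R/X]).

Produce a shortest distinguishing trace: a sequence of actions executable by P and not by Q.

LTS(P): 4 reachable states
  s0 = b.(0 + 0 + 0\{a}) | (0 + 0 + (0 + 0) + 0\{a} | a.0) → =a=> s1, =b=> s2
  s1 = b.(0 + 0 + 0\{a}) | (0\{a} | 0) → =b=> s3
  s2 = (0 + 0 + 0\{a}) | (0 + 0 + (0 + 0) + 0\{a} | a.0) → =a=> s3
  s3 = (0 + 0 + 0\{a}) | (0\{a} | 0) → (no moves)
LTS(Q): 2 reachable states
  t0 = b.(0 + 0 + 0\{a}) | (0 + 0 + (0 + 0) + 0\{a} | 0) → =b=> t1
  t1 = (0 + 0 + 0\{a}) | (0 + 0 + (0 + 0) + 0\{a} | 0) → (no moves)
Run σ = ⟨a⟩ on P: start {s0}
  after a @ step 1: {s1}
  ✓ P
Run σ = ⟨a⟩ on Q: start {t0}
  after a @ step 1: no successor for Q

a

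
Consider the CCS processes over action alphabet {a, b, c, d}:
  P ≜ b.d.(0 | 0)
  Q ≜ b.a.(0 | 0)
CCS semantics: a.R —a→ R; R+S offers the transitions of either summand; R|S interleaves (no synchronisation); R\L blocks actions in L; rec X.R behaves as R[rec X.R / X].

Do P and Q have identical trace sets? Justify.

Reachable graph of P (3 states):
  m0 = b.d.(0 | 0) has moves --b--▸ m1
  m1 = d.(0 | 0) has moves --d--▸ m2
  m2 = 0 | 0 has moves stopped
Reachable graph of Q (3 states):
  n0 = b.a.(0 | 0) has moves --b--▸ n1
  n1 = a.(0 | 0) has moves --a--▸ n2
  n2 = 0 | 0 has moves stopped
Executing bd from P (initial set {m0}):
  after b @ step 1: {m1}
  after d @ step 2: {m2}
  ✓ P
Executing bd from Q (initial set {n0}):
  after b @ step 1: {n1}
  after d @ step 2: ∅ (Q stuck)

traces(P) ≠ traces(Q) — witness ⟨bd⟩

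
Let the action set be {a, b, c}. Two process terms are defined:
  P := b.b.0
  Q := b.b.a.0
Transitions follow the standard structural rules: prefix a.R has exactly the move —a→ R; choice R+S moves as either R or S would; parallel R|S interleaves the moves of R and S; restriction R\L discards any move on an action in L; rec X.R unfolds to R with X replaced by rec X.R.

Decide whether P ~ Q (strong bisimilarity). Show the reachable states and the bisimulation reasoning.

Reachable graph of P (3 states):
  u0 = b.b.0 → —b→ u1
  u1 = b.0 → —b→ u2
  u2 = 0 → stopped
Reachable graph of Q (4 states):
  v0 = b.b.a.0 → —b→ v1
  v1 = b.a.0 → —b→ v2
  v2 = a.0 → —a→ v3
  v3 = 0 → stopped
Bisimilarity quotient blocks:
  B0 = {u0}
  B1 = {u1}
  B2 = {u2, v3}
  B3 = {v0}
  B4 = {v1}
  B5 = {v2}
u0 ∈ B0, v0 ∈ B3 → different blocks

not bisimilar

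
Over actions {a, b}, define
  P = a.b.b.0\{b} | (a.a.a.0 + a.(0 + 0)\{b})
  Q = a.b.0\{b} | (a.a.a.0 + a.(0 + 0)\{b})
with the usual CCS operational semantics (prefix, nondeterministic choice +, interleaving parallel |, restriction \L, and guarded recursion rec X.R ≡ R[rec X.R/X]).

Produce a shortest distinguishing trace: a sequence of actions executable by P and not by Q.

LTS(P): 20 reachable states
  s0 = a.b.b.0\{b} | (a.a.a.0 + a.(0 + 0)\{b}) | ··a··> s1, ··a··> s2, ··a··> s3
  s1 = a.b.b.0\{b} | (0 + 0)\{b} | ··a··> s4
  s2 = a.b.b.0\{b} | a.a.0 | ··a··> s5, ··a··> s6
  s3 = b.b.0\{b} | (a.a.a.0 + a.(0 + 0)\{b}) | ··a··> s4, ··a··> s6, ··b··> s7
  s4 = b.b.0\{b} | (0 + 0)\{b} | ··b··> s8
  s5 = a.b.b.0\{b} | a.0 | ··a··> s10, ··a··> s9
  s6 = b.b.0\{b} | a.a.0 | ··a··> s10, ··b··> s11
  s7 = b.0\{b} | (a.a.a.0 + a.(0 + 0)\{b}) | ··a··> s11, ··a··> s8, ··b··> s12
  s8 = b.0\{b} | (0 + 0)\{b} | ··b··> s13
  s9 = a.b.b.0\{b} | 0 | ··a··> s14
  s10 = b.b.0\{b} | a.0 | ··a··> s14, ··b··> s15
  s11 = b.0\{b} | a.a.0 | ··a··> s15, ··b··> s16
  s12 = 0\{b} | (a.a.a.0 + a.(0 + 0)\{b}) | ··a··> s13, ··a··> s16
  s13 = 0\{b} | (0 + 0)\{b} | ∅
  s14 = b.b.0\{b} | 0 | ··b··> s17
  s15 = b.0\{b} | a.0 | ··a··> s17, ··b··> s18
  s16 = 0\{b} | a.a.0 | ··a··> s18
  s17 = b.0\{b} | 0 | ··b··> s19
  s18 = 0\{b} | a.0 | ··a··> s19
  s19 = 0\{b} | 0 | ∅
LTS(Q): 15 reachable states
  t0 = a.b.0\{b} | (a.a.a.0 + a.(0 + 0)\{b}) | ··a··> t1, ··a··> t2, ··a··> t3
  t1 = a.b.0\{b} | (0 + 0)\{b} | ··a··> t4
  t2 = a.b.0\{b} | a.a.0 | ··a··> t5, ··a··> t6
  t3 = b.0\{b} | (a.a.a.0 + a.(0 + 0)\{b}) | ··a··> t4, ··a··> t6, ··b··> t7
  t4 = b.0\{b} | (0 + 0)\{b} | ··b··> t8
  t5 = a.b.0\{b} | a.0 | ··a··> t10, ··a··> t9
  t6 = b.0\{b} | a.a.0 | ··a··> t10, ··b··> t11
  t7 = 0\{b} | (a.a.a.0 + a.(0 + 0)\{b}) | ··a··> t11, ··a··> t8
  t8 = 0\{b} | (0 + 0)\{b} | ∅
  t9 = a.b.0\{b} | 0 | ··a··> t12
  t10 = b.0\{b} | a.0 | ··a··> t12, ··b··> t13
  t11 = 0\{b} | a.a.0 | ··a··> t13
  t12 = b.0\{b} | 0 | ··b··> t14
  t13 = 0\{b} | a.0 | ··a··> t14
  t14 = 0\{b} | 0 | ∅
Run σ = ⟨abb⟩ on P: start {s0}
  step 1 (a): {s1, s2, s3}
  step 2 (b): {s7}
  step 3 (b): {s12}
  ✓ P
Run σ = ⟨abb⟩ on Q: start {t0}
  step 1 (a): {t1, t2, t3}
  step 2 (b): {t7}
  step 3 (b): ∅ (Q stuck)

abb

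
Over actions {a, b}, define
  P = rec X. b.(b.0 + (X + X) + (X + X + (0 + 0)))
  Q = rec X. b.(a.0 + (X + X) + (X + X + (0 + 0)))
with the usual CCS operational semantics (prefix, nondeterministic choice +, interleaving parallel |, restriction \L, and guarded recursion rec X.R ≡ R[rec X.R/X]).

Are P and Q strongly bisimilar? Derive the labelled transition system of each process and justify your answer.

P's transition system — 3 states:
  s0 = rec X. b.(b.0 + (X + X) + (X + X + (0 + 0))) ⊢ —b→ s1
  s1 = b.0 + ((rec X. b.(b.0 + (X + X) + (X + X + (0 + 0)))) + (rec X. b.(b.0 + (X + X) + (X + X + (0 + 0))))) + ((rec X. b.(b.0 + (X + X) + (X + X + (0 + 0)))) + (rec X. b.(b.0 + (X + X) + (X + X + (0 + 0)))) + (0 + 0)) ⊢ —b→ s1, —b→ s2
  s2 = 0 ⊢ ∅
Q's transition system — 3 states:
  t0 = rec X. b.(a.0 + (X + X) + (X + X + (0 + 0))) ⊢ —b→ t1
  t1 = a.0 + ((rec X. b.(a.0 + (X + X) + (X + X + (0 + 0)))) + (rec X. b.(a.0 + (X + X) + (X + X + (0 + 0))))) + ((rec X. b.(a.0 + (X + X) + (X + X + (0 + 0)))) + (rec X. b.(a.0 + (X + X) + (X + X + (0 + 0)))) + (0 + 0)) ⊢ —a→ t2, —b→ t1
  t2 = 0 ⊢ ∅
Bisimilarity quotient blocks:
  B0 = {s0}
  B1 = {s1}
  B2 = {s2, t2}
  B3 = {t0}
  B4 = {t1}
s0 ∈ B0, t0 ∈ B3 → different blocks

P ≁ Q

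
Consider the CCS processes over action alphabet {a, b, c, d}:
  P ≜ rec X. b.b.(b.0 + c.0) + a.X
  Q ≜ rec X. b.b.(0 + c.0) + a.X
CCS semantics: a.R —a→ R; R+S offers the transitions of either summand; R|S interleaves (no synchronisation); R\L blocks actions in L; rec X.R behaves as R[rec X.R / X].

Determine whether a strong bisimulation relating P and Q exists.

LTS(P): 4 reachable states
  s0 = rec X. b.b.(b.0 + c.0) + a.X ⊢ --a--▸ s0, --b--▸ s1
  s1 = b.(b.0 + c.0) ⊢ --b--▸ s2
  s2 = b.0 + c.0 ⊢ --b--▸ s3, --c--▸ s3
  s3 = 0 ⊢ ·
LTS(Q): 4 reachable states
  t0 = rec X. b.b.(0 + c.0) + a.X ⊢ --a--▸ t0, --b--▸ t1
  t1 = b.(0 + c.0) ⊢ --b--▸ t2
  t2 = 0 + c.0 ⊢ --c--▸ t3
  t3 = 0 ⊢ ·
Partition-refinement fixed point:
  B0 = {s0}
  B1 = {s1}
  B2 = {s2}
  B3 = {s3, t3}
  B4 = {t0}
  B5 = {t1}
  B6 = {t2}
s0 ∈ B0, t0 ∈ B4 → different blocks

NO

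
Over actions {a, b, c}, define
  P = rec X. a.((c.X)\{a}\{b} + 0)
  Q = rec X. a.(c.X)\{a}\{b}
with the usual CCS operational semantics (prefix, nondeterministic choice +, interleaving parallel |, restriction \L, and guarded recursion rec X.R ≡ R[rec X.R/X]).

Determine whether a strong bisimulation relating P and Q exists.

bisimilar

LTS(P): 3 reachable states
  u0 = rec X. a.((c.X)\{a}\{b} + 0) → ··a··> u1
  u1 = (c.(rec X. a.((c.X)\{a}\{b} + 0)))\{a}\{b} + 0 → ··c··> u2
  u2 = (rec X. a.((c.X)\{a}\{b} + 0))\{a}\{b} → ·
LTS(Q): 3 reachable states
  v0 = rec X. a.(c.X)\{a}\{b} → ··a··> v1
  v1 = (c.(rec X. a.(c.X)\{a}\{b}))\{a}\{b} → ··c··> v2
  v2 = (rec X. a.(c.X)\{a}\{b})\{a}\{b} → ·
Bisimilarity quotient blocks:
  B0 = {u0, v0}
  B1 = {u1, v1}
  B2 = {u2, v2}
u0 ∈ B0, v0 ∈ B0 → same block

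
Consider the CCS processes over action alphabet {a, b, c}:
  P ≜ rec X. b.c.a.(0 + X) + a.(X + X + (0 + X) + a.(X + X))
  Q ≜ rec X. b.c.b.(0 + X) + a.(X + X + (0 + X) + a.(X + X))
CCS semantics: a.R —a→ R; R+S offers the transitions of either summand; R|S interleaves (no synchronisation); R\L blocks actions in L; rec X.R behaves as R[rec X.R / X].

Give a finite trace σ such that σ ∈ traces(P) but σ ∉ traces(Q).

P's transition system — 6 states:
  s0 = rec X. b.c.a.(0 + X) + a.(X + X + (0 + X) + a.(X + X)) | ··a··> s1, ··b··> s2
  s1 = (rec X. b.c.a.(0 + X) + a.(X + X + (0 + X) + a.(X + X))) + (rec X. b.c.a.(0 + X) + a.(X + X + (0 + X) + a.(X + X))) + (0 + (rec X. b.c.a.(0 + X) + a.(X + X + (0 + X) + a.(X + X)))) + a.((rec X. b.c.a.(0 + X) + a.(X + X + (0 + X) + a.(X + X))) + (rec X. b.c.a.(0 + X) + a.(X + X + (0 + X) + a.(X + X)))) | ··a··> s1, ··a··> s3, ··b··> s2
  s2 = c.a.(0 + (rec X. b.c.a.(0 + X) + a.(X + X + (0 + X) + a.(X + X)))) | ··c··> s4
  s3 = (rec X. b.c.a.(0 + X) + a.(X + X + (0 + X) + a.(X + X))) + (rec X. b.c.a.(0 + X) + a.(X + X + (0 + X) + a.(X + X))) | ··a··> s1, ··b··> s2
  s4 = a.(0 + (rec X. b.c.a.(0 + X) + a.(X + X + (0 + X) + a.(X + X)))) | ··a··> s5
  s5 = 0 + (rec X. b.c.a.(0 + X) + a.(X + X + (0 + X) + a.(X + X))) | ··a··> s1, ··b··> s2
Q's transition system — 6 states:
  t0 = rec X. b.c.b.(0 + X) + a.(X + X + (0 + X) + a.(X + X)) | ··a··> t1, ··b··> t2
  t1 = (rec X. b.c.b.(0 + X) + a.(X + X + (0 + X) + a.(X + X))) + (rec X. b.c.b.(0 + X) + a.(X + X + (0 + X) + a.(X + X))) + (0 + (rec X. b.c.b.(0 + X) + a.(X + X + (0 + X) + a.(X + X)))) + a.((rec X. b.c.b.(0 + X) + a.(X + X + (0 + X) + a.(X + X))) + (rec X. b.c.b.(0 + X) + a.(X + X + (0 + X) + a.(X + X)))) | ··a··> t1, ··a··> t3, ··b··> t2
  t2 = c.b.(0 + (rec X. b.c.b.(0 + X) + a.(X + X + (0 + X) + a.(X + X)))) | ··c··> t4
  t3 = (rec X. b.c.b.(0 + X) + a.(X + X + (0 + X) + a.(X + X))) + (rec X. b.c.b.(0 + X) + a.(X + X + (0 + X) + a.(X + X))) | ··a··> t1, ··b··> t2
  t4 = b.(0 + (rec X. b.c.b.(0 + X) + a.(X + X + (0 + X) + a.(X + X)))) | ··b··> t5
  t5 = 0 + (rec X. b.c.b.(0 + X) + a.(X + X + (0 + X) + a.(X + X))) | ··a··> t1, ··b··> t2
Run σ = ⟨bca⟩ on P: start {s0}
  [1] b ⇒ {s2}
  [2] c ⇒ {s4}
  [3] a ⇒ {s5}
  — P admits the full trace.
Run σ = ⟨bca⟩ on Q: start {t0}
  [1] b ⇒ {t2}
  [2] c ⇒ {t4}
  [3] a ⇒ no successor for Q

bca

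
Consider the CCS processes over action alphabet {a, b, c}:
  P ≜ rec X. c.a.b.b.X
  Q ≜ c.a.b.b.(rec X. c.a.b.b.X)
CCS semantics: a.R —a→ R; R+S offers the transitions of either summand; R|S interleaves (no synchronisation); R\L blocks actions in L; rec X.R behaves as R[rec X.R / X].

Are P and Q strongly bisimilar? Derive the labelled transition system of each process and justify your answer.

Reachable graph of P (4 states):
  s0 = rec X. c.a.b.b.X ⊢ -c-> s1
  s1 = a.b.b.(rec X. c.a.b.b.X) ⊢ -a-> s2
  s2 = b.b.(rec X. c.a.b.b.X) ⊢ -b-> s3
  s3 = b.(rec X. c.a.b.b.X) ⊢ -b-> s0
Reachable graph of Q (5 states):
  t0 = c.a.b.b.(rec X. c.a.b.b.X) ⊢ -c-> t1
  t1 = a.b.b.(rec X. c.a.b.b.X) ⊢ -a-> t2
  t2 = b.b.(rec X. c.a.b.b.X) ⊢ -b-> t3
  t3 = b.(rec X. c.a.b.b.X) ⊢ -b-> t4
  t4 = rec X. c.a.b.b.X ⊢ -c-> t1
Coarsest stable partition (strong bisimilarity classes):
  B0 = {s0, t0, t4}
  B1 = {s1, t1}
  B2 = {s2, t2}
  B3 = {s3, t3}
s0 ∈ B0, t0 ∈ B0 → same block

YES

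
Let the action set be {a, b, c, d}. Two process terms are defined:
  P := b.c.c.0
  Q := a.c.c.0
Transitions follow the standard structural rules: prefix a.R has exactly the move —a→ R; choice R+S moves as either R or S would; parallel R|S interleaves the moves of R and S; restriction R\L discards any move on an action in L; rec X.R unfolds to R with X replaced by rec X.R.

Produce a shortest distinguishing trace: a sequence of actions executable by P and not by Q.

LTS(P): 4 reachable states
  u0 = b.c.c.0 has moves ··b··> u1
  u1 = c.c.0 has moves ··c··> u2
  u2 = c.0 has moves ··c··> u3
  u3 = 0 has moves stopped
LTS(Q): 4 reachable states
  v0 = a.c.c.0 has moves ··a··> v1
  v1 = c.c.0 has moves ··c··> v2
  v2 = c.0 has moves ··c··> v3
  v3 = 0 has moves stopped
Run σ = ⟨b⟩ on P: start {u0}
  [1] b ⇒ {u1}
  — P admits the full trace.
Run σ = ⟨b⟩ on Q: start {v0}
  [1] b ⇒ ∅ (Q stuck)

b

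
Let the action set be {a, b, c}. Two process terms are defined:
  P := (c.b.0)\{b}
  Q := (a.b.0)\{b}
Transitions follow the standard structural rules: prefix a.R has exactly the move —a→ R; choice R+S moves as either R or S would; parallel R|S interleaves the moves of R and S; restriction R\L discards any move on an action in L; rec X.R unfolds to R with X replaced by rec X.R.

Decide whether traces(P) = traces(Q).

Reachable graph of P (2 states):
  u0 = (c.b.0)\{b} | =c=> u1
  u1 = (b.0)\{b} | (no moves)
Reachable graph of Q (2 states):
  v0 = (a.b.0)\{b} | =a=> v1
  v1 = (b.0)\{b} | (no moves)
Executing c from P (initial set {u0}):
  step 1 (c): {u1}
  P completes σ.
Executing c from Q (initial set {v0}):
  step 1 (c): ∅  — Q cannot continue

trace-distinct — witness ⟨c⟩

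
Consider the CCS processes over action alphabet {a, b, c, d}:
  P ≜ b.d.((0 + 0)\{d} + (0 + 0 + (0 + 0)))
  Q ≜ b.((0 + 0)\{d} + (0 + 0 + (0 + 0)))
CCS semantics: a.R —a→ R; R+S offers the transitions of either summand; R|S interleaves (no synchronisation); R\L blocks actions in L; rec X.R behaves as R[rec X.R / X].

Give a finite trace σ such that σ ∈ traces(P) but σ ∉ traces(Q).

LTS(P): 3 reachable states
  u0 = b.d.((0 + 0)\{d} + (0 + 0 + (0 + 0))) → =b=> u1
  u1 = d.((0 + 0)\{d} + (0 + 0 + (0 + 0))) → =d=> u2
  u2 = (0 + 0)\{d} + (0 + 0 + (0 + 0)) → stopped
LTS(Q): 2 reachable states
  v0 = b.((0 + 0)\{d} + (0 + 0 + (0 + 0))) → =b=> v1
  v1 = (0 + 0)\{d} + (0 + 0 + (0 + 0)) → stopped
Trace ⟨bd⟩ through P, begin at {u0}:
  after b @ step 1: {u1}
  after d @ step 2: {u2}
  — P admits the full trace.
Trace ⟨bd⟩ through Q, begin at {v0}:
  after b @ step 1: {v1}
  after d @ step 2: ∅ (Q stuck)

bd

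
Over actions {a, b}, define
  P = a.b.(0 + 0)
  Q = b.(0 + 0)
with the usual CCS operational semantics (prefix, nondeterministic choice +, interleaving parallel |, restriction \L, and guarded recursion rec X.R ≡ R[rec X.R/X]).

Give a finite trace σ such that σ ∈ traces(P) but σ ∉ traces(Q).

P's transition system — 3 states:
  p0 = a.b.(0 + 0) → --a--▸ p1
  p1 = b.(0 + 0) → --b--▸ p2
  p2 = 0 + 0 → (no moves)
Q's transition system — 2 states:
  q0 = b.(0 + 0) → --b--▸ q1
  q1 = 0 + 0 → (no moves)
Run σ = ⟨a⟩ on P: start {p0}
  [1] a ⇒ {p1}
  ✓ P
Run σ = ⟨a⟩ on Q: start {q0}
  [1] a ⇒ ∅ (Q stuck)

a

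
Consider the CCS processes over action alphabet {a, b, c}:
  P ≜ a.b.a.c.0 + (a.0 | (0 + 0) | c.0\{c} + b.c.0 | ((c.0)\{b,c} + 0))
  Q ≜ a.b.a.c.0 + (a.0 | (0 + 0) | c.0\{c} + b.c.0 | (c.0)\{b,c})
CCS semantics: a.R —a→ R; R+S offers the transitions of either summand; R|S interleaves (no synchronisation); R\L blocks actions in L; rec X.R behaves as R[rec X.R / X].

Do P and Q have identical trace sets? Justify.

P's transition system — 10 states:
  u0 = a.b.a.c.0 + (a.0 | (0 + 0) | c.0\{c} + b.c.0 | ((c.0)\{b,c} + 0)) | -a-> u1, -a-> u2, -b-> u3, -c-> u4
  u1 = 0 | (0 + 0) | c.0\{c} | -c-> u5
  u2 = b.a.c.0 | -b-> u6
  u3 = c.0 | ((c.0)\{b,c} + 0) | -c-> u7
  u4 = a.0 | (0 + 0) | 0\{c} | -a-> u5
  u5 = 0 | (0 + 0) | 0\{c} | stopped
  u6 = a.c.0 | -a-> u8
  u7 = 0 | ((c.0)\{b,c} + 0) | stopped
  u8 = c.0 | -c-> u9
  u9 = 0 | stopped
Q's transition system — 10 states:
  v0 = a.b.a.c.0 + (a.0 | (0 + 0) | c.0\{c} + b.c.0 | (c.0)\{b,c}) | -a-> v1, -a-> v2, -b-> v3, -c-> v4
  v1 = 0 | (0 + 0) | c.0\{c} | -c-> v5
  v2 = b.a.c.0 | -b-> v6
  v3 = c.0 | (c.0)\{b,c} | -c-> v7
  v4 = a.0 | (0 + 0) | 0\{c} | -a-> v5
  v5 = 0 | (0 + 0) | 0\{c} | stopped
  v6 = a.c.0 | -a-> v8
  v7 = 0 | (c.0)\{b,c} | stopped
  v8 = c.0 | -c-> v9
  v9 = 0 | stopped
Partition-refinement fixed point:
  B0 = {u0, v0}
  B1 = {u2, v2}
  B2 = {u6, v6}
  B3 = {u1, u3, u8, v1, v3, v8}
  B4 = {u5, u7, u9, v5, v7, v9}
  B5 = {u4, v4}
u0 ∈ B0, v0 ∈ B0 → same block
Bisimilar ⇒ trace-equivalent.

trace-equivalent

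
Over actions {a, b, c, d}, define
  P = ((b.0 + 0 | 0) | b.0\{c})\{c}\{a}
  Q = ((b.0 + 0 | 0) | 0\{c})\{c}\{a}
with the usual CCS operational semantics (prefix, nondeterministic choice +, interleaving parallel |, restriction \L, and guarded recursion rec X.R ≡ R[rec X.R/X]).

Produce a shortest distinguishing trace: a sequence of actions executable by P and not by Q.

LTS(P): 4 reachable states
  m0 = ((b.0 + 0 | 0) | b.0\{c})\{c}\{a} ⊢ ··b··> m1, ··b··> m2
  m1 = ((b.0 + 0 | 0) | 0\{c})\{c}\{a} ⊢ ··b··> m3
  m2 = (0 | b.0\{c})\{c}\{a} ⊢ ··b··> m3
  m3 = (0 | 0\{c})\{c}\{a} ⊢ stopped
LTS(Q): 2 reachable states
  n0 = ((b.0 + 0 | 0) | 0\{c})\{c}\{a} ⊢ ··b··> n1
  n1 = (0 | 0\{c})\{c}\{a} ⊢ stopped
Executing bb from P (initial set {m0}):
  step 1 (b): {m1, m2}
  step 2 (b): {m3}
  ✓ P
Executing bb from Q (initial set {n0}):
  step 1 (b): {n1}
  step 2 (b): no successor for Q

bb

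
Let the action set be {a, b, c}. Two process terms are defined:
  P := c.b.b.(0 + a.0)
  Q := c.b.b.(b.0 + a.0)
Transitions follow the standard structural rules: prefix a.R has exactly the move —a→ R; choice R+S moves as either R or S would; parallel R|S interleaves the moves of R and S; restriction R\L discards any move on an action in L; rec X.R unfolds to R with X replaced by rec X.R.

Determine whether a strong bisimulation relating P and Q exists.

P ≁ Q

LTS(P): 5 reachable states
  u0 = c.b.b.(0 + a.0) has moves =c=> u1
  u1 = b.b.(0 + a.0) has moves =b=> u2
  u2 = b.(0 + a.0) has moves =b=> u3
  u3 = 0 + a.0 has moves =a=> u4
  u4 = 0 has moves stopped
LTS(Q): 5 reachable states
  v0 = c.b.b.(b.0 + a.0) has moves =c=> v1
  v1 = b.b.(b.0 + a.0) has moves =b=> v2
  v2 = b.(b.0 + a.0) has moves =b=> v3
  v3 = b.0 + a.0 has moves =a=> v4, =b=> v4
  v4 = 0 has moves stopped
Bisimilarity quotient blocks:
  B0 = {u0}
  B1 = {u1}
  B2 = {u2}
  B3 = {u3}
  B4 = {u4, v4}
  B5 = {v0}
  B6 = {v1}
  B7 = {v2}
  B8 = {v3}
u0 ∈ B0, v0 ∈ B5 → different blocks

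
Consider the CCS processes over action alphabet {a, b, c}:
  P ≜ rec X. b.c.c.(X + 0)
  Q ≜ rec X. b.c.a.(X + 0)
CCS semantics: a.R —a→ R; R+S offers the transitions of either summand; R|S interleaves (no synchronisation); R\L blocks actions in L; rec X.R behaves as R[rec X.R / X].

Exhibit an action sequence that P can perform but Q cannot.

bcc

LTS(P): 4 reachable states
  u0 = rec X. b.c.c.(X + 0) has moves =b=> u1
  u1 = c.c.((rec X. b.c.c.(X + 0)) + 0) has moves =c=> u2
  u2 = c.((rec X. b.c.c.(X + 0)) + 0) has moves =c=> u3
  u3 = (rec X. b.c.c.(X + 0)) + 0 has moves =b=> u1
LTS(Q): 4 reachable states
  v0 = rec X. b.c.a.(X + 0) has moves =b=> v1
  v1 = c.a.((rec X. b.c.a.(X + 0)) + 0) has moves =c=> v2
  v2 = a.((rec X. b.c.a.(X + 0)) + 0) has moves =a=> v3
  v3 = (rec X. b.c.a.(X + 0)) + 0 has moves =b=> v1
Executing bcc from P (initial set {u0}):
  [1] b ⇒ {u1}
  [2] c ⇒ {u2}
  [3] c ⇒ {u3}
  — P admits the full trace.
Executing bcc from Q (initial set {v0}):
  [1] b ⇒ {v1}
  [2] c ⇒ {v2}
  [3] c ⇒ ∅ (Q stuck)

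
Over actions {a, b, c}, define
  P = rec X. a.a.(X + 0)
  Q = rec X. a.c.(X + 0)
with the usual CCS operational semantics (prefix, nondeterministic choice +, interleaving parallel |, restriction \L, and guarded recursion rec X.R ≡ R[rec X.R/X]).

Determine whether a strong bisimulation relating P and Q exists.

P's transition system — 3 states:
  p0 = rec X. a.a.(X + 0) :: --a--▸ p1
  p1 = a.((rec X. a.a.(X + 0)) + 0) :: --a--▸ p2
  p2 = (rec X. a.a.(X + 0)) + 0 :: --a--▸ p1
Q's transition system — 3 states:
  q0 = rec X. a.c.(X + 0) :: --a--▸ q1
  q1 = c.((rec X. a.c.(X + 0)) + 0) :: --c--▸ q2
  q2 = (rec X. a.c.(X + 0)) + 0 :: --a--▸ q1
Coarsest stable partition (strong bisimilarity classes):
  B0 = {p0, p1, p2}
  B1 = {q0, q2}
  B2 = {q1}
p0 ∈ B0, q0 ∈ B1 → different blocks

not bisimilar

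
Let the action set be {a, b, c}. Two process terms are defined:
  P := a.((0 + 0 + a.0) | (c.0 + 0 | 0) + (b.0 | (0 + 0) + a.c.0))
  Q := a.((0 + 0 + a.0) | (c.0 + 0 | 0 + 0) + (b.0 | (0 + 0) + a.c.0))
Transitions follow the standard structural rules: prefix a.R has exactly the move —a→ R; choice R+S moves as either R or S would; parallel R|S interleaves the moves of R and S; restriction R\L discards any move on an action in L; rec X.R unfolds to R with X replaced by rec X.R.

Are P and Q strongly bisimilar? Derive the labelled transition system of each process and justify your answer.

P ~ Q

P's transition system — 8 states:
  u0 = a.((0 + 0 + a.0) | (c.0 + 0 | 0) + (b.0 | (0 + 0) + a.c.0)) has moves —a→ u1
  u1 = (0 + 0 + a.0) | (c.0 + 0 | 0) + (b.0 | (0 + 0) + a.c.0) has moves —a→ u2, —a→ u3, —b→ u4, —c→ u5
  u2 = 0 | (c.0 + 0 | 0) has moves —c→ u6
  u3 = c.0 has moves —c→ u7
  u4 = 0 | (0 + 0) has moves (no moves)
  u5 = (0 + 0 + a.0) | 0 has moves —a→ u6
  u6 = 0 | 0 has moves (no moves)
  u7 = 0 has moves (no moves)
Q's transition system — 8 states:
  v0 = a.((0 + 0 + a.0) | (c.0 + 0 | 0 + 0) + (b.0 | (0 + 0) + a.c.0)) has moves —a→ v1
  v1 = (0 + 0 + a.0) | (c.0 + 0 | 0 + 0) + (b.0 | (0 + 0) + a.c.0) has moves —a→ v2, —a→ v3, —b→ v4, —c→ v5
  v2 = 0 | (c.0 + 0 | 0 + 0) has moves —c→ v6
  v3 = c.0 has moves —c→ v7
  v4 = 0 | (0 + 0) has moves (no moves)
  v5 = (0 + 0 + a.0) | 0 has moves —a→ v6
  v6 = 0 | 0 has moves (no moves)
  v7 = 0 has moves (no moves)
Bisimilarity quotient blocks:
  B0 = {u0, v0}
  B1 = {u1, v1}
  B2 = {u4, u6, u7, v4, v6, v7}
  B3 = {u2, u3, v2, v3}
  B4 = {u5, v5}
u0 ∈ B0, v0 ∈ B0 → same block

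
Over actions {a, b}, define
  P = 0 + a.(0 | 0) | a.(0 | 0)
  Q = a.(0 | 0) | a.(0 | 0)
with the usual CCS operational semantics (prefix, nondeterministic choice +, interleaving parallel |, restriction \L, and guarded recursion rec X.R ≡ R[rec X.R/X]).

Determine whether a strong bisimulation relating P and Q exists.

YES

P's transition system — 4 states:
  m0 = 0 + a.(0 | 0) | a.(0 | 0) | -a-> m1, -a-> m2
  m1 = 0 | 0 | a.(0 | 0) | -a-> m3
  m2 = a.(0 | 0) | (0 | 0) | -a-> m3
  m3 = 0 | 0 | (0 | 0) | ∅
Q's transition system — 4 states:
  n0 = a.(0 | 0) | a.(0 | 0) | -a-> n1, -a-> n2
  n1 = 0 | 0 | a.(0 | 0) | -a-> n3
  n2 = a.(0 | 0) | (0 | 0) | -a-> n3
  n3 = 0 | 0 | (0 | 0) | ∅
Partition-refinement fixed point:
  B0 = {m0, n0}
  B1 = {m1, m2, n1, n2}
  B2 = {m3, n3}
m0 ∈ B0, n0 ∈ B0 → same block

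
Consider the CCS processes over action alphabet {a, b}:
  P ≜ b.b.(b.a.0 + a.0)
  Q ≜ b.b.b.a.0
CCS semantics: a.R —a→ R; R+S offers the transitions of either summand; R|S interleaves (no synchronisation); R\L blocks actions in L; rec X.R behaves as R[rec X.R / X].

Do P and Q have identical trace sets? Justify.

traces(P) ≠ traces(Q) — witness ⟨bba⟩

LTS(P): 5 reachable states
  p0 = b.b.(b.a.0 + a.0) ⊢ --b--▸ p1
  p1 = b.(b.a.0 + a.0) ⊢ --b--▸ p2
  p2 = b.a.0 + a.0 ⊢ --a--▸ p3, --b--▸ p4
  p3 = 0 ⊢ stopped
  p4 = a.0 ⊢ --a--▸ p3
LTS(Q): 5 reachable states
  q0 = b.b.b.a.0 ⊢ --b--▸ q1
  q1 = b.b.a.0 ⊢ --b--▸ q2
  q2 = b.a.0 ⊢ --b--▸ q3
  q3 = a.0 ⊢ --a--▸ q4
  q4 = 0 ⊢ stopped
Trace ⟨bba⟩ through P, begin at {p0}:
  step 1 (b): {p1}
  step 2 (b): {p2}
  step 3 (a): {p3}
  — P admits the full trace.
Trace ⟨bba⟩ through Q, begin at {q0}:
  step 1 (b): {q1}
  step 2 (b): {q2}
  step 3 (a): ∅  — Q cannot continue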